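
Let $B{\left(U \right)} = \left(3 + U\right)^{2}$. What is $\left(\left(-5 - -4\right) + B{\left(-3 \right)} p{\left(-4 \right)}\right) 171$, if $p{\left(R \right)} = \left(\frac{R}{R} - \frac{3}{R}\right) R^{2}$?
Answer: $-171$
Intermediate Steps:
$p{\left(R \right)} = R^{2} \left(1 - \frac{3}{R}\right)$ ($p{\left(R \right)} = \left(1 - \frac{3}{R}\right) R^{2} = R^{2} \left(1 - \frac{3}{R}\right)$)
$\left(\left(-5 - -4\right) + B{\left(-3 \right)} p{\left(-4 \right)}\right) 171 = \left(\left(-5 - -4\right) + \left(3 - 3\right)^{2} \left(- 4 \left(-3 - 4\right)\right)\right) 171 = \left(\left(-5 + 4\right) + 0^{2} \left(\left(-4\right) \left(-7\right)\right)\right) 171 = \left(-1 + 0 \cdot 28\right) 171 = \left(-1 + 0\right) 171 = \left(-1\right) 171 = -171$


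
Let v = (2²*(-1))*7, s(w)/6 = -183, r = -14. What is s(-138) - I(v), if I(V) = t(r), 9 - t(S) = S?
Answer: -1121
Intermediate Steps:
s(w) = -1098 (s(w) = 6*(-183) = -1098)
t(S) = 9 - S
v = -28 (v = (4*(-1))*7 = -4*7 = -28)
I(V) = 23 (I(V) = 9 - 1*(-14) = 9 + 14 = 23)
s(-138) - I(v) = -1098 - 1*23 = -1098 - 23 = -1121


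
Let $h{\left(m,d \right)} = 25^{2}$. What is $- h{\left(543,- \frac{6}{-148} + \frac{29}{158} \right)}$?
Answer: $-625$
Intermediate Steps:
$h{\left(m,d \right)} = 625$
$- h{\left(543,- \frac{6}{-148} + \frac{29}{158} \right)} = \left(-1\right) 625 = -625$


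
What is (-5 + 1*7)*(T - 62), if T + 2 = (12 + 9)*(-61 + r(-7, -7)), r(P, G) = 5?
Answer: -2480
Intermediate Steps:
T = -1178 (T = -2 + (12 + 9)*(-61 + 5) = -2 + 21*(-56) = -2 - 1176 = -1178)
(-5 + 1*7)*(T - 62) = (-5 + 1*7)*(-1178 - 62) = (-5 + 7)*(-1240) = 2*(-1240) = -2480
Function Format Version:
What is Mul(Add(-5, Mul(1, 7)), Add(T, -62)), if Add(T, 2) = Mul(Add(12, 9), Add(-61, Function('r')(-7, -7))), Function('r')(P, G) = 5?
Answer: -2480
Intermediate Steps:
T = -1178 (T = Add(-2, Mul(Add(12, 9), Add(-61, 5))) = Add(-2, Mul(21, -56)) = Add(-2, -1176) = -1178)
Mul(Add(-5, Mul(1, 7)), Add(T, -62)) = Mul(Add(-5, Mul(1, 7)), Add(-1178, -62)) = Mul(Add(-5, 7), -1240) = Mul(2, -1240) = -2480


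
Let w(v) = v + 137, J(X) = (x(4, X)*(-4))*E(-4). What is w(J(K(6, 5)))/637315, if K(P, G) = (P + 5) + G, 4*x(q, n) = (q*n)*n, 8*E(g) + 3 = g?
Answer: 1033/637315 ≈ 0.0016209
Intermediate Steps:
E(g) = -3/8 + g/8
x(q, n) = q*n²/4 (x(q, n) = ((q*n)*n)/4 = ((n*q)*n)/4 = (q*n²)/4 = q*n²/4)
K(P, G) = 5 + G + P (K(P, G) = (5 + P) + G = 5 + G + P)
J(X) = 7*X²/2 (J(X) = (((¼)*4*X²)*(-4))*(-3/8 + (⅛)*(-4)) = (X²*(-4))*(-3/8 - ½) = -4*X²*(-7/8) = 7*X²/2)
w(v) = 137 + v
w(J(K(6, 5)))/637315 = (137 + 7*(5 + 5 + 6)²/2)/637315 = (137 + (7/2)*16²)*(1/637315) = (137 + (7/2)*256)*(1/637315) = (137 + 896)*(1/637315) = 1033*(1/637315) = 1033/637315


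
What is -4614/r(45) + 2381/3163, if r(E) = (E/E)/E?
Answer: -656731309/3163 ≈ -2.0763e+5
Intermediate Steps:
r(E) = 1/E
-4614/r(45) + 2381/3163 = -4614/(1/45) + 2381/3163 = -4614/1/45 + 2381*(1/3163) = -4614*45 + 2381/3163 = -207630 + 2381/3163 = -656731309/3163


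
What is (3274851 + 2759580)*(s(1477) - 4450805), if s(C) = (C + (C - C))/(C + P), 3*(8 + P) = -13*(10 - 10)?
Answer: -3034961864761716/113 ≈ -2.6858e+13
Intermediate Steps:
P = -8 (P = -8 + (-13*(10 - 10))/3 = -8 + (-13*0)/3 = -8 + (⅓)*0 = -8 + 0 = -8)
s(C) = C/(-8 + C) (s(C) = (C + (C - C))/(C - 8) = (C + 0)/(-8 + C) = C/(-8 + C))
(3274851 + 2759580)*(s(1477) - 4450805) = (3274851 + 2759580)*(1477/(-8 + 1477) - 4450805) = 6034431*(1477/1469 - 4450805) = 6034431*(-6538231068/1469) = -3034961864761716/113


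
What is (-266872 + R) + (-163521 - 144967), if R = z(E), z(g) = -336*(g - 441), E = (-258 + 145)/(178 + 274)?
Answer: -427100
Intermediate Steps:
E = -¼ (E = -113/452 = -113*1/452 = -¼ ≈ -0.25000)
z(g) = 148176 - 336*g (z(g) = -336*(-441 + g) = 148176 - 336*g)
R = 148260 (R = 148176 - 336*(-¼) = 148176 + 84 = 148260)
(-266872 + R) + (-163521 - 144967) = (-266872 + 148260) + (-163521 - 144967) = -118612 - 308488 = -427100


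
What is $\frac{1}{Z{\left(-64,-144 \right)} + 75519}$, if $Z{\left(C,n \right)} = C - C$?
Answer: $\frac{1}{75519} \approx 1.3242 \cdot 10^{-5}$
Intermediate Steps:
$Z{\left(C,n \right)} = 0$
$\frac{1}{Z{\left(-64,-144 \right)} + 75519} = \frac{1}{0 + 75519} = \frac{1}{75519}$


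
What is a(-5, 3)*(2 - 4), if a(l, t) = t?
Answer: -6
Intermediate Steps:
a(-5, 3)*(2 - 4) = 3*(2 - 4) = 3*(-2) = -6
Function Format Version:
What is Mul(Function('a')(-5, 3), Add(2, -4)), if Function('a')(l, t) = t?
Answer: -6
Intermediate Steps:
Mul(Function('a')(-5, 3), Add(2, -4)) = Mul(3, Add(2, -4)) = Mul(3, -2) = -6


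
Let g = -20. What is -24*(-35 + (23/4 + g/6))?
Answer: 782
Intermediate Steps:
-24*(-35 + (23/4 + g/6)) = -24*(-35 + (23/4 - 20/6)) = -24*(-35 + (23*(¼) - 20*⅙)) = -24*(-35 + (23/4 - 10/3)) = -24*(-35 + 29/12) = -24*(-391/12) = 782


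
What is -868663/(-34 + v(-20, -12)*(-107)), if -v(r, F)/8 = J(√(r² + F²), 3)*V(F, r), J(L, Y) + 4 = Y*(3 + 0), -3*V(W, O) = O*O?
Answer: 2605989/1712102 ≈ 1.5221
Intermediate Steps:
V(W, O) = -O²/3 (V(W, O) = -O*O/3 = -O²/3)
J(L, Y) = -4 + 3*Y (J(L, Y) = -4 + Y*(3 + 0) = -4 + Y*3 = -4 + 3*Y)
v(r, F) = 40*r²/3 (v(r, F) = -8*(-4 + 3*3)*(-r²/3) = -8*(-4 + 9)*(-r²/3) = -40*(-r²/3) = -(-40)*r²/3 = 40*r²/3)
-868663/(-34 + v(-20, -12)*(-107)) = -868663/(-34 + ((40/3)*(-20)²)*(-107)) = -868663/(-34 + ((40/3)*400)*(-107)) = -868663/(-34 + (16000/3)*(-107)) = -868663/(-34 - 1712000/3) = -868663/(-1712102/3) = -868663*(-3/1712102) = 2605989/1712102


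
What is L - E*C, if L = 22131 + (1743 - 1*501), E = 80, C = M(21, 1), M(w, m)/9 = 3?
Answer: 21213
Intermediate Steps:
M(w, m) = 27 (M(w, m) = 9*3 = 27)
C = 27
L = 23373 (L = 22131 + (1743 - 501) = 22131 + 1242 = 23373)
L - E*C = 23373 - 80*27 = 23373 - 1*2160 = 23373 - 2160 = 21213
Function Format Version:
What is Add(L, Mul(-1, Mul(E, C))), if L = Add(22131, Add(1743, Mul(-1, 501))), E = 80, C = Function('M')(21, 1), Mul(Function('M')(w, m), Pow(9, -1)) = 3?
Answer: 21213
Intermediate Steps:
Function('M')(w, m) = 27 (Function('M')(w, m) = Mul(9, 3) = 27)
C = 27
L = 23373 (L = Add(22131, Add(1743, -501)) = Add(22131, 1242) = 23373)
Add(L, Mul(-1, Mul(E, C))) = Add(23373, Mul(-1, Mul(80, 27))) = Add(23373, Mul(-1, 2160)) = Add(23373, -2160) = 21213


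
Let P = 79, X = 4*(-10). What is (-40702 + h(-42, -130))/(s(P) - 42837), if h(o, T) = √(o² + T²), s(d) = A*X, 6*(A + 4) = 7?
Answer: 122106/128171 - 6*√4666/128171 ≈ 0.94948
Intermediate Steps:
X = -40
A = -17/6 (A = -4 + (⅙)*7 = -4 + 7/6 = -17/6 ≈ -2.8333)
s(d) = 340/3 (s(d) = -17/6*(-40) = 340/3)
h(o, T) = √(T² + o²)
(-40702 + h(-42, -130))/(s(P) - 42837) = (-40702 + √((-130)² + (-42)²))/(340/3 - 42837) = (-40702 + √(16900 + 1764))/(-128171/3) = (-40702 + √18664)*(-3/128171) = (-40702 + 2*√4666)*(-3/128171) = 122106/128171 - 6*√4666/128171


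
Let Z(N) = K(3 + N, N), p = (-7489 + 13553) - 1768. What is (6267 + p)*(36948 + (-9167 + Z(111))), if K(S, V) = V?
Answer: 294623196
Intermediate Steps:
p = 4296 (p = 6064 - 1768 = 4296)
Z(N) = N
(6267 + p)*(36948 + (-9167 + Z(111))) = (6267 + 4296)*(36948 + (-9167 + 111)) = 10563*(36948 - 9056) = 10563*27892 = 294623196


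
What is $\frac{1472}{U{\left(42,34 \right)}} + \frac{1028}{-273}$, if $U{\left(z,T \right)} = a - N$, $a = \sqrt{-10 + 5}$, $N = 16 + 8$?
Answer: $- \frac{1463116}{22659} - \frac{1472 i \sqrt{5}}{581} \approx -64.571 - 5.6652 i$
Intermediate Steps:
$N = 24$
$a = i \sqrt{5}$ ($a = \sqrt{-5} = i \sqrt{5} \approx 2.2361 i$)
$U{\left(z,T \right)} = -24 + i \sqrt{5}$ ($U{\left(z,T \right)} = i \sqrt{5} - 24 = -24 + i \sqrt{5}$)
$\frac{1472}{U{\left(42,34 \right)}} + \frac{1028}{-273} = \frac{1472}{-24 + i \sqrt{5}} + \frac{1028}{-273} = \frac{1472}{-24 + i \sqrt{5}} + 1028 \left(- \frac{1}{273}\right) = \frac{1472}{-24 + i \sqrt{5}} - \frac{1028}{273} = - \frac{1028}{273} + \frac{1472}{-24 + i \sqrt{5}}$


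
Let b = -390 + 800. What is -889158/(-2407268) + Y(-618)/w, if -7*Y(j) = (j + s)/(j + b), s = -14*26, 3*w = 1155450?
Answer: 62327279581253/168742987176400 ≈ 0.36936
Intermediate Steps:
b = 410
w = 385150 (w = (1/3)*1155450 = 385150)
s = -364
Y(j) = -(-364 + j)/(7*(410 + j)) (Y(j) = -(j - 364)/(7*(j + 410)) = -(-364 + j)/(7*(410 + j)))
-889158/(-2407268) + Y(-618)/w = -889158/(-2407268) + ((364 - 1*(-618))/(7*(410 - 618)))/385150 = -889158*(-1/2407268) + ((1/7)*(364 + 618)/(-208))*(1/385150) = 444579/1203634 + ((1/7)*(-1/208)*982)*(1/385150) = 444579/1203634 - 491/728*1/385150 = 444579/1203634 - 491/280389200 = 62327279581253/168742987176400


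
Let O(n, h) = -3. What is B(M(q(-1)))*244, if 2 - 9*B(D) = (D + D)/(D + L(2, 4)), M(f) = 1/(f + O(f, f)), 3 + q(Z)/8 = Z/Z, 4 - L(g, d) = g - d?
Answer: 18544/339 ≈ 54.702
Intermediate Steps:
L(g, d) = 4 + d - g (L(g, d) = 4 - (g - d) = 4 + (d - g) = 4 + d - g)
q(Z) = -16 (q(Z) = -24 + 8*(Z/Z) = -24 + 8*1 = -24 + 8 = -16)
M(f) = 1/(-3 + f) (M(f) = 1/(f - 3) = 1/(-3 + f))
B(D) = 2/9 - 2*D/(9*(6 + D)) (B(D) = 2/9 - (D + D)/(9*(D + (4 + 4 - 1*2))) = 2/9 - 2*D/(9*(D + (4 + 4 - 2))) = 2/9 - 2*D/(9*(D + 6)) = 2/9 - 2*D/(9*(6 + D)))
B(M(q(-1)))*244 = (4/(3*(6 + 1/(-3 - 16))))*244 = (4/(3*(6 + 1/(-19))))*244 = (4/(3*(6 - 1/19)))*244 = (4/(3*(113/19)))*244 = ((4/3)*(19/113))*244 = (76/339)*244 = 18544/339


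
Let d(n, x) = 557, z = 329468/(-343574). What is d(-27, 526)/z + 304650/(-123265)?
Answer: -2368968398047/4061187302 ≈ -583.32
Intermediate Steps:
z = -164734/171787 (z = 329468*(-1/343574) = -164734/171787 ≈ -0.95894)
d(-27, 526)/z + 304650/(-123265) = 557/(-164734/171787) + 304650/(-123265) = 557*(-171787/164734) + 304650*(-1/123265) = -95685359/164734 - 60930/24653 = -2368968398047/4061187302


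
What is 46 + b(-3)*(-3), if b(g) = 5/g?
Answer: 51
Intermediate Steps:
46 + b(-3)*(-3) = 46 + (5/(-3))*(-3) = 46 + (5*(-⅓))*(-3) = 46 - 5/3*(-3) = 46 + 5 = 51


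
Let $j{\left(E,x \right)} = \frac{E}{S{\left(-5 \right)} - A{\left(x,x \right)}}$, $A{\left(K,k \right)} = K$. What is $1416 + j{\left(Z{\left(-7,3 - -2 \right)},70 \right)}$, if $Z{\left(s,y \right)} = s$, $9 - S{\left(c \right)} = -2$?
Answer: $\frac{83551}{59} \approx 1416.1$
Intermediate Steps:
$S{\left(c \right)} = 11$ ($S{\left(c \right)} = 9 - -2 = 9 + 2 = 11$)
$j{\left(E,x \right)} = \frac{E}{11 - x}$
$1416 + j{\left(Z{\left(-7,3 - -2 \right)},70 \right)} = 1416 - - \frac{7}{-11 + 70} = 1416 - - \frac{7}{59} = 1416 - \left(-7\right) \frac{1}{59} = 1416 + \frac{7}{59} = \frac{83551}{59}$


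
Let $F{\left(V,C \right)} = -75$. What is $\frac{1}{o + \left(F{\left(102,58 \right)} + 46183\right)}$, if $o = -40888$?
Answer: $\frac{1}{5220} \approx 0.00019157$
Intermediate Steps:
$\frac{1}{o + \left(F{\left(102,58 \right)} + 46183\right)} = \frac{1}{-40888 + \left(-75 + 46183\right)} = \frac{1}{-40888 + 46108} = \frac{1}{5220}$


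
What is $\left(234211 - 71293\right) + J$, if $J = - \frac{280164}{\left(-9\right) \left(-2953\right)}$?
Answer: $\frac{1443197174}{8859} \approx 1.6291 \cdot 10^{5}$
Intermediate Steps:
$J = - \frac{93388}{8859}$ ($J = - \frac{280164}{26577} = \left(-280164\right) \frac{1}{26577} = - \frac{93388}{8859} \approx -10.542$)
$\left(234211 - 71293\right) + J = \left(234211 - 71293\right) - \frac{93388}{8859} = 162918 - \frac{93388}{8859} = \frac{1443197174}{8859}$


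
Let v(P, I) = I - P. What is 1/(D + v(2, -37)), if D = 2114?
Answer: 1/2075 ≈ 0.00048193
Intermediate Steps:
1/(D + v(2, -37)) = 1/(2114 + (-37 - 1*2)) = 1/(2114 + (-37 - 2)) = 1/(2114 - 39) = 1/2075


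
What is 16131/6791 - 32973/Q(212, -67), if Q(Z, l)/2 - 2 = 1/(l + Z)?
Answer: -10819653331/1317454 ≈ -8212.5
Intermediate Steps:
Q(Z, l) = 4 + 2/(Z + l) (Q(Z, l) = 4 + 2/(l + Z) = 4 + 2/(Z + l))
16131/6791 - 32973/Q(212, -67) = 16131/6791 - 32973*(212 - 67)/(2*(1 + 2*212 + 2*(-67))) = 16131*(1/6791) - 32973*145/(2*(1 + 424 - 134)) = 16131/6791 - 32973/(2*(1/145)*291) = 16131/6791 - 32973/582/145 = 16131/6791 - 32973*145/582 = 16131/6791 - 1593695/194 = -10819653331/1317454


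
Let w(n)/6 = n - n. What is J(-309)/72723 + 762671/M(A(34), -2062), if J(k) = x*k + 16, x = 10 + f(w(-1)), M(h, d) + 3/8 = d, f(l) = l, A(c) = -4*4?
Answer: -63394357570/171408111 ≈ -369.84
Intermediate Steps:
A(c) = -16
w(n) = 0 (w(n) = 6*(n - n) = 6*0 = 0)
M(h, d) = -3/8 + d
x = 10 (x = 10 + 0 = 10)
J(k) = 16 + 10*k (J(k) = 10*k + 16 = 16 + 10*k)
J(-309)/72723 + 762671/M(A(34), -2062) = (16 + 10*(-309))/72723 + 762671/(-3/8 - 2062) = (16 - 3090)*(1/72723) + 762671/(-16499/8) = -3074*1/72723 + 762671*(-8/16499) = -3074/72723 - 871624/2357 = -63394357570/171408111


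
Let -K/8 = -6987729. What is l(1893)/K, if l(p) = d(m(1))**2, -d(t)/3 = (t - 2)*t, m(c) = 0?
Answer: 0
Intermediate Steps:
d(t) = -3*t*(-2 + t) (d(t) = -3*(t - 2)*t = -3*(-2 + t)*t = -3*t*(-2 + t))
K = 55901832 (K = -8*(-6987729) = 55901832)
l(p) = 0 (l(p) = (3*0*(2 - 1*0))**2 = (3*0*(2 + 0))**2 = (3*0*2)**2 = 0**2 = 0)
l(1893)/K = 0/55901832 = 0*(1/55901832) = 0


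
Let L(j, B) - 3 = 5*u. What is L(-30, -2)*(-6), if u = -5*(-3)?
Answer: -468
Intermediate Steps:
u = 15
L(j, B) = 78 (L(j, B) = 3 + 5*15 = 3 + 75 = 78)
L(-30, -2)*(-6) = 78*(-6) = -468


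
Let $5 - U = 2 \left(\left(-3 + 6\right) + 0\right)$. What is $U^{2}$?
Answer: $1$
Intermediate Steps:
$U = -1$ ($U = 5 - 2 \left(\left(-3 + 6\right) + 0\right) = 5 - 2 \left(3 + 0\right) = 5 - 2 \cdot 3 = 5 - 6 = -1$)
$U^{2} = \left(-1\right)^{2} = 1$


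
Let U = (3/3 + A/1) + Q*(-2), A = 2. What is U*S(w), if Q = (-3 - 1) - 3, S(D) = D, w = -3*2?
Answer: -102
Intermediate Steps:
w = -6
Q = -7 (Q = -4 - 3 = -7)
U = 17 (U = (3/3 + 2/1) - 7*(-2) = (3*(⅓) + 2*1) + 14 = (1 + 2) + 14 = 3 + 14 = 17)
U*S(w) = 17*(-6) = -102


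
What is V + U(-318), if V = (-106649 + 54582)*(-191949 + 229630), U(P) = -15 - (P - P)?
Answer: -1961936642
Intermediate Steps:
U(P) = -15 (U(P) = -15 - 1*0 = -15 + 0 = -15)
V = -1961936627 (V = -52067*37681 = -1961936627)
V + U(-318) = -1961936627 - 15 = -1961936642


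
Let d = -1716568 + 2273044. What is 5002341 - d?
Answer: 4445865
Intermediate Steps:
d = 556476
5002341 - d = 5002341 - 1*556476 = 5002341 - 556476 = 4445865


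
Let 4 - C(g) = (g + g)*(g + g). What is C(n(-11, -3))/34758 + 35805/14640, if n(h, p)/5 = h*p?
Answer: -11657575/16961904 ≈ -0.68728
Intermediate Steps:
n(h, p) = 5*h*p (n(h, p) = 5*(h*p) = 5*h*p)
C(g) = 4 - 4*g**2 (C(g) = 4 - (g + g)*(g + g) = 4 - 2*g*2*g = 4 - 4*g**2)
C(n(-11, -3))/34758 + 35805/14640 = (4 - 4*(5*(-11)*(-3))**2)/34758 + 35805/14640 = (4 - 4*165**2)*(1/34758) + 35805*(1/14640) = (4 - 4*27225)*(1/34758) + 2387/976 = (4 - 108900)*(1/34758) + 2387/976 = -108896*1/34758 + 2387/976 = -54448/17379 + 2387/976 = -11657575/16961904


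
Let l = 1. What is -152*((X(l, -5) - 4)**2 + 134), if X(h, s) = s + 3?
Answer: -25840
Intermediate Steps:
X(h, s) = 3 + s
-152*((X(l, -5) - 4)**2 + 134) = -152*(((3 - 5) - 4)**2 + 134) = -152*((-2 - 4)**2 + 134) = -152*((-6)**2 + 134) = -152*(36 + 134) = -152*170 = -25840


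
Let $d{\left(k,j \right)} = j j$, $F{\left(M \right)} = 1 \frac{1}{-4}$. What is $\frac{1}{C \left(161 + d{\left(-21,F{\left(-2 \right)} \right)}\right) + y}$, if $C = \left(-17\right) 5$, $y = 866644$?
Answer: $\frac{16}{13647259} \approx 1.1724 \cdot 10^{-6}$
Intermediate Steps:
$F{\left(M \right)} = - \frac{1}{4}$ ($F{\left(M \right)} = 1 \left(- \frac{1}{4}\right) = - \frac{1}{4}$)
$C = -85$
$d{\left(k,j \right)} = j^{2}$
$\frac{1}{C \left(161 + d{\left(-21,F{\left(-2 \right)} \right)}\right) + y} = \frac{1}{- 85 \left(161 + \left(- \frac{1}{4}\right)^{2}\right) + 866644} = \frac{1}{- 85 \left(161 + \frac{1}{16}\right) + 866644} = \frac{1}{\left(-85\right) \frac{2577}{16} + 866644} = \frac{1}{- \frac{219045}{16} + 866644} = \frac{1}{\frac{13647259}{16}} = \frac{16}{13647259}$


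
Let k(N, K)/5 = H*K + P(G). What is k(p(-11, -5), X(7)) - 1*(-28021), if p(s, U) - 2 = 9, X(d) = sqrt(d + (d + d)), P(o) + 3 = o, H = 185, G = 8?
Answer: 28046 + 925*sqrt(21) ≈ 32285.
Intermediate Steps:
P(o) = -3 + o
X(d) = sqrt(3)*sqrt(d) (X(d) = sqrt(d + 2*d) = sqrt(3*d) = sqrt(3)*sqrt(d))
p(s, U) = 11 (p(s, U) = 2 + 9 = 11)
k(N, K) = 25 + 925*K (k(N, K) = 5*(185*K + (-3 + 8)) = 5*(185*K + 5) = 5*(5 + 185*K) = 25 + 925*K)
k(p(-11, -5), X(7)) - 1*(-28021) = (25 + 925*(sqrt(3)*sqrt(7))) - 1*(-28021) = (25 + 925*sqrt(21)) + 28021 = 28046 + 925*sqrt(21)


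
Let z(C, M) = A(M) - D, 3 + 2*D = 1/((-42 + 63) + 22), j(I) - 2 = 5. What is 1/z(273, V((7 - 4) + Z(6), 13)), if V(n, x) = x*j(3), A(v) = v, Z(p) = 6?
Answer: 43/3977 ≈ 0.010812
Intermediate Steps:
j(I) = 7 (j(I) = 2 + 5 = 7)
D = -64/43 (D = -3/2 + 1/(2*((-42 + 63) + 22)) = -3/2 + 1/(2*(21 + 22)) = -3/2 + (½)/43 = -3/2 + (½)*(1/43) = -3/2 + 1/86 = -64/43 ≈ -1.4884)
V(n, x) = 7*x (V(n, x) = x*7 = 7*x)
z(C, M) = 64/43 + M (z(C, M) = M - 1*(-64/43) = M + 64/43 = 64/43 + M)
1/z(273, V((7 - 4) + Z(6), 13)) = 1/(64/43 + 7*13) = 1/(64/43 + 91) = 1/(3977/43) = 43/3977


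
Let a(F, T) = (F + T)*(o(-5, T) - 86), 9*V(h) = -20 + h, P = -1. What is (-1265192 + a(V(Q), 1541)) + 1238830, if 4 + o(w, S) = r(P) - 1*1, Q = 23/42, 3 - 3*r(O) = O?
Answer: -186366697/1134 ≈ -1.6434e+5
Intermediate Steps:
r(O) = 1 - O/3
Q = 23/42 (Q = 23*(1/42) = 23/42 ≈ 0.54762)
V(h) = -20/9 + h/9 (V(h) = (-20 + h)/9 = -20/9 + h/9)
o(w, S) = -11/3 (o(w, S) = -4 + ((1 - ⅓*(-1)) - 1*1) = -4 + ((1 + ⅓) - 1) = -4 + (4/3 - 1) = -4 + ⅓ = -11/3)
a(F, T) = -269*F/3 - 269*T/3 (a(F, T) = (F + T)*(-11/3 - 86) = (F + T)*(-269/3) = -269*F/3 - 269*T/3)
(-1265192 + a(V(Q), 1541)) + 1238830 = (-1265192 + (-269*(-20/9 + (⅑)*(23/42))/3 - 269/3*1541)) + 1238830 = (-1265192 + (-269*(-20/9 + 23/378)/3 - 414529/3)) + 1238830 = (-1265192 + (-269/3*(-817/378) - 414529/3)) + 1238830 = (-1265192 + (219773/1134 - 414529/3)) + 1238830 = (-1265192 - 156472189/1134) + 1238830 = -1591199917/1134 + 1238830 = -186366697/1134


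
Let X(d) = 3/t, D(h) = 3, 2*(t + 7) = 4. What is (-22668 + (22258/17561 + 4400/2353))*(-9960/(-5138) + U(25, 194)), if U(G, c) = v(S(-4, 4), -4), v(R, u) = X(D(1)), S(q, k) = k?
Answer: -3220371089172402/106153733777 ≈ -30337.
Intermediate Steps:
t = -5 (t = -7 + (½)*4 = -7 + 2 = -5)
X(d) = -⅗ (X(d) = 3/(-5) = 3*(-⅕) = -⅗)
v(R, u) = -⅗
U(G, c) = -⅗
(-22668 + (22258/17561 + 4400/2353))*(-9960/(-5138) + U(25, 194)) = (-22668 + (22258/17561 + 4400/2353))*(-9960/(-5138) - ⅗) = (-22668 + (22258*(1/17561) + 4400*(1/2353)))*(-9960*(-1/5138) - ⅗) = (-22668 + (22258/17561 + 4400/2353))*(4980/2569 - ⅗) = (-22668 + 129641474/41321033)*(17193/12845) = -936535534570/41321033*17193/12845 = -3220371089172402/106153733777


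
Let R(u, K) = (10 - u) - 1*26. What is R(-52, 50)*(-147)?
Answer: -5292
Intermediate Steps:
R(u, K) = -16 - u (R(u, K) = (10 - u) - 26 = -16 - u)
R(-52, 50)*(-147) = (-16 - 1*(-52))*(-147) = (-16 + 52)*(-147) = 36*(-147) = -5292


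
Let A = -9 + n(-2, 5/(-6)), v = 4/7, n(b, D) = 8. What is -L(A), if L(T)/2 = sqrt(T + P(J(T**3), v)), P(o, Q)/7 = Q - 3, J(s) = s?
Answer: -6*I*sqrt(2) ≈ -8.4853*I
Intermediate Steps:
v = 4/7 (v = 4*(1/7) = 4/7 ≈ 0.57143)
P(o, Q) = -21 + 7*Q (P(o, Q) = 7*(Q - 3) = 7*(-3 + Q) = -21 + 7*Q)
A = -1 (A = -9 + 8 = -1)
L(T) = 2*sqrt(-17 + T) (L(T) = 2*sqrt(T + (-21 + 7*(4/7))) = 2*sqrt(T + (-21 + 4)) = 2*sqrt(T - 17) = 2*sqrt(-17 + T))
-L(A) = -2*sqrt(-17 - 1) = -2*sqrt(-18) = -2*3*I*sqrt(2) = -6*I*sqrt(2)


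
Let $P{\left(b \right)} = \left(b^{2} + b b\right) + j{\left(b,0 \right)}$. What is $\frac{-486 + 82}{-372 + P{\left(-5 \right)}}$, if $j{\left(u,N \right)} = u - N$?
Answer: $\frac{404}{327} \approx 1.2355$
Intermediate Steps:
$P{\left(b \right)} = b + 2 b^{2}$ ($P{\left(b \right)} = \left(b^{2} + b b\right) + \left(b - 0\right) = \left(b^{2} + b^{2}\right) + \left(b + 0\right) = 2 b^{2} + b = b + 2 b^{2}$)
$\frac{-486 + 82}{-372 + P{\left(-5 \right)}} = \frac{-486 + 82}{-372 - 5 \left(1 + 2 \left(-5\right)\right)} = - \frac{404}{-372 - 5 \left(1 - 10\right)} = - \frac{404}{-372 - -45} = - \frac{404}{-372 + 45} = - \frac{404}{-327} = \left(-404\right) \left(- \frac{1}{327}\right) = \frac{404}{327}$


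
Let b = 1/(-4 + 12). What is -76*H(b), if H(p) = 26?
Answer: -1976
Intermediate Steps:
b = ⅛ (b = 1/8 = ⅛ ≈ 0.12500)
-76*H(b) = -76*26 = -1976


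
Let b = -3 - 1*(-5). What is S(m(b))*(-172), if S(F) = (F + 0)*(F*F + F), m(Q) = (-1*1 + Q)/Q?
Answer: -129/2 ≈ -64.500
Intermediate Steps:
b = 2 (b = -3 + 5 = 2)
m(Q) = (-1 + Q)/Q
S(F) = F*(F + F**2) (S(F) = F*(F**2 + F) = F*(F + F**2))
S(m(b))*(-172) = (((-1 + 2)/2)**2*(1 + (-1 + 2)/2))*(-172) = (((1/2)*1)**2*(1 + (1/2)*1))*(-172) = ((1/2)**2*(1 + 1/2))*(-172) = ((1/4)*(3/2))*(-172) = (3/8)*(-172) = -129/2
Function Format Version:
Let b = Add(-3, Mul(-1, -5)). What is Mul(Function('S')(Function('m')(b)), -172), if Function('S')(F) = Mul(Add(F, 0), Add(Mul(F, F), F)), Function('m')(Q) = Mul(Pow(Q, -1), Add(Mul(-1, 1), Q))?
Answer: Rational(-129, 2) ≈ -64.500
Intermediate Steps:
b = 2 (b = Add(-3, 5) = 2)
Function('m')(Q) = Mul(Pow(Q, -1), Add(-1, Q))
Function('S')(F) = Mul(F, Add(F, Pow(F, 2))) (Function('S')(F) = Mul(F, Add(Pow(F, 2), F)) = Mul(F, Add(F, Pow(F, 2))))
Mul(Function('S')(Function('m')(b)), -172) = Mul(Mul(Pow(Mul(Pow(2, -1), Add(-1, 2)), 2), Add(1, Mul(Pow(2, -1), Add(-1, 2)))), -172) = Mul(Mul(Pow(Mul(Rational(1, 2), 1), 2), Add(1, Mul(Rational(1, 2), 1))), -172) = Mul(Mul(Pow(Rational(1, 2), 2), Add(1, Rational(1, 2))), -172) = Mul(Mul(Rational(1, 4), Rational(3, 2)), -172) = Mul(Rational(3, 8), -172) = Rational(-129, 2)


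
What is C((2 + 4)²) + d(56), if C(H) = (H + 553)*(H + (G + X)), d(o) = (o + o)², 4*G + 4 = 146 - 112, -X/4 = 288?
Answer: -1280725/2 ≈ -6.4036e+5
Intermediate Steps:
X = -1152 (X = -4*288 = -1152)
G = 15/2 (G = -1 + (146 - 112)/4 = -1 + (¼)*34 = -1 + 17/2 = 15/2 ≈ 7.5000)
d(o) = 4*o² (d(o) = (2*o)² = 4*o²)
C(H) = (553 + H)*(-2289/2 + H) (C(H) = (H + 553)*(H + (15/2 - 1152)) = (553 + H)*(H - 2289/2) = (553 + H)*(-2289/2 + H))
C((2 + 4)²) + d(56) = (-1265817/2 + ((2 + 4)²)² - 1183*(2 + 4)²/2) + 4*56² = (-1265817/2 + (6²)² - 1183/2*6²) + 4*3136 = (-1265817/2 + 36² - 1183/2*36) + 12544 = (-1265817/2 + 1296 - 21294) + 12544 = -1305813/2 + 12544 = -1280725/2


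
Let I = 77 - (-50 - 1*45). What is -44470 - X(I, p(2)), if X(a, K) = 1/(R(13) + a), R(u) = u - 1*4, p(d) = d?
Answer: -8049071/181 ≈ -44470.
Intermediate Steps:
I = 172 (I = 77 - (-50 - 45) = 77 - 1*(-95) = 77 + 95 = 172)
R(u) = -4 + u (R(u) = u - 4 = -4 + u)
X(a, K) = 1/(9 + a) (X(a, K) = 1/((-4 + 13) + a) = 1/(9 + a))
-44470 - X(I, p(2)) = -44470 - 1/(9 + 172) = -44470 - 1/181 = -8049071/181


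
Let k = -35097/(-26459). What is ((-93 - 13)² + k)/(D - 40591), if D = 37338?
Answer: -297328421/86071127 ≈ -3.4544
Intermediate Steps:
k = 35097/26459 (k = -35097*(-1/26459) = 35097/26459 ≈ 1.3265)
((-93 - 13)² + k)/(D - 40591) = ((-93 - 13)² + 35097/26459)/(37338 - 40591) = ((-106)² + 35097/26459)/(-3253) = (11236 + 35097/26459)*(-1/3253) = (297328421/26459)*(-1/3253) = -297328421/86071127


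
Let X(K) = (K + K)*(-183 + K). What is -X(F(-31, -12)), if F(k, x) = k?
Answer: -13268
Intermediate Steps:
X(K) = 2*K*(-183 + K) (X(K) = (2*K)*(-183 + K) = 2*K*(-183 + K))
-X(F(-31, -12)) = -2*(-31)*(-183 - 31) = -2*(-31)*(-214) = -1*13268 = -13268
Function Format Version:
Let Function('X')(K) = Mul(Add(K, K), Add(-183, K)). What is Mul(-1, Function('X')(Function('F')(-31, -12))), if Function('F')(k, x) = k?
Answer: -13268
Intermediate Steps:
Function('X')(K) = Mul(2, K, Add(-183, K)) (Function('X')(K) = Mul(Mul(2, K), Add(-183, K)) = Mul(2, K, Add(-183, K)))
Mul(-1, Function('X')(Function('F')(-31, -12))) = Mul(-1, Mul(2, -31, Add(-183, -31))) = Mul(-1, Mul(2, -31, -214)) = Mul(-1, 13268) = -13268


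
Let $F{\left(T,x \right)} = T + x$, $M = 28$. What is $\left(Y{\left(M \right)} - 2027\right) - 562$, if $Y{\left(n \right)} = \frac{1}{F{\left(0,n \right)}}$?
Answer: $- \frac{72491}{28} \approx -2589.0$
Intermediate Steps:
$Y{\left(n \right)} = \frac{1}{n}$ ($Y{\left(n \right)} = \frac{1}{0 + n} = \frac{1}{n}$)
$\left(Y{\left(M \right)} - 2027\right) - 562 = \left(\frac{1}{28} - 2027\right) - 562 = - \frac{56755}{28} - 562 = - \frac{72491}{28}$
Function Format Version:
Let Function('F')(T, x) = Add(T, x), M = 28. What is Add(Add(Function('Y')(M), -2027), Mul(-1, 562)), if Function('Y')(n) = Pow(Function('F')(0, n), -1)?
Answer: Rational(-72491, 28) ≈ -2589.0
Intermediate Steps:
Function('Y')(n) = Pow(n, -1) (Function('Y')(n) = Pow(Add(0, n), -1) = Pow(n, -1))
Add(Add(Function('Y')(M), -2027), Mul(-1, 562)) = Add(Add(Pow(28, -1), -2027), Mul(-1, 562)) = Add(Add(Rational(1, 28), -2027), -562) = Add(Rational(-56755, 28), -562) = Rational(-72491, 28)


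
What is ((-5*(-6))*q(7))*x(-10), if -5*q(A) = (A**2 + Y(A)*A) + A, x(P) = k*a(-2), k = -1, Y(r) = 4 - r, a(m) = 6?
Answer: 1260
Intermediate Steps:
x(P) = -6 (x(P) = -1*6 = -6)
q(A) = -A/5 - A**2/5 - A*(4 - A)/5 (q(A) = -((A**2 + (4 - A)*A) + A)/5 = -((A**2 + A*(4 - A)) + A)/5 = -(A + A**2 + A*(4 - A))/5 = -A/5 - A**2/5 - A*(4 - A)/5)
((-5*(-6))*q(7))*x(-10) = ((-5*(-6))*(-1*7))*(-6) = (30*(-7))*(-6) = -210*(-6) = 1260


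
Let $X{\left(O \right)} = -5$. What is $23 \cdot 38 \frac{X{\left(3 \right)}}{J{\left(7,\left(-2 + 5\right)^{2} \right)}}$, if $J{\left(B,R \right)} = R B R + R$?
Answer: $- \frac{2185}{288} \approx -7.5868$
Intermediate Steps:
$J{\left(B,R \right)} = R + B R^{2}$ ($J{\left(B,R \right)} = B R R + R = B R^{2} + R = R + B R^{2}$)
$23 \cdot 38 \frac{X{\left(3 \right)}}{J{\left(7,\left(-2 + 5\right)^{2} \right)}} = 23 \cdot 38 \left(- \frac{5}{\left(-2 + 5\right)^{2} \left(1 + 7 \left(-2 + 5\right)^{2}\right)}\right) = 874 \left(- \frac{5}{3^{2} \left(1 + 7 \cdot 3^{2}\right)}\right) = 874 \left(- \frac{5}{9 \left(1 + 7 \cdot 9\right)}\right) = 874 \left(- \frac{5}{9 \left(1 + 63\right)}\right) = 874 \left(- \frac{5}{9 \cdot 64}\right) = 874 \left(- \frac{5}{576}\right) = - \frac{2185}{288}$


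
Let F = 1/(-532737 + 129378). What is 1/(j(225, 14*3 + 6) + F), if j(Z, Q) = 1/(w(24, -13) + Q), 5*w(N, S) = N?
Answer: 1075624/20369 ≈ 52.807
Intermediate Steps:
w(N, S) = N/5
F = -1/403359 (F = 1/(-403359) = -1/403359 ≈ -2.4792e-6)
j(Z, Q) = 1/(24/5 + Q) (j(Z, Q) = 1/((1/5)*24 + Q) = 1/(24/5 + Q))
1/(j(225, 14*3 + 6) + F) = 1/(5/(24 + 5*(14*3 + 6)) - 1/403359) = 1/(5/(24 + 5*(42 + 6)) - 1/403359) = 1/(5/(24 + 5*48) - 1/403359) = 1/(5/(24 + 240) - 1/403359) = 1/(5/264 - 1/403359) = 1/(20369/1075624) = 1075624/20369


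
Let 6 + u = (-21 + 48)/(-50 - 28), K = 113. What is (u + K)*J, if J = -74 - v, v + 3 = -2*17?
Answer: -102601/26 ≈ -3946.2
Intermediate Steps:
v = -37 (v = -3 - 2*17 = -3 - 34 = -37)
u = -165/26 (u = -6 + (-21 + 48)/(-50 - 28) = -6 + 27/(-78) = -6 + 27*(-1/78) = -6 - 9/26 = -165/26 ≈ -6.3462)
J = -37 (J = -74 - 1*(-37) = -74 + 37 = -37)
(u + K)*J = (-165/26 + 113)*(-37) = (2773/26)*(-37) = -102601/26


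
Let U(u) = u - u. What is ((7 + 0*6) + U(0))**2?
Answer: 49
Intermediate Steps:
U(u) = 0
((7 + 0*6) + U(0))**2 = ((7 + 0*6) + 0)**2 = ((7 + 0) + 0)**2 = (7 + 0)**2 = 7**2 = 49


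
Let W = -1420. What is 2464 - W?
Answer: 3884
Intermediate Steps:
2464 - W = 2464 - 1*(-1420) = 2464 + 1420 = 3884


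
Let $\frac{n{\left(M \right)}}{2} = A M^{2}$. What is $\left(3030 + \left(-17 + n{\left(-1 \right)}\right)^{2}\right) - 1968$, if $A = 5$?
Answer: $1111$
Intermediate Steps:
$n{\left(M \right)} = 10 M^{2}$ ($n{\left(M \right)} = 2 \cdot 5 M^{2} = 10 M^{2}$)
$\left(3030 + \left(-17 + n{\left(-1 \right)}\right)^{2}\right) - 1968 = \left(3030 + \left(-17 + 10 \left(-1\right)^{2}\right)^{2}\right) - 1968 = \left(3030 + \left(-17 + 10 \cdot 1\right)^{2}\right) - 1968 = \left(3030 + \left(-17 + 10\right)^{2}\right) - 1968 = \left(3030 + \left(-7\right)^{2}\right) - 1968 = \left(3030 + 49\right) - 1968 = 3079 - 1968 = 1111$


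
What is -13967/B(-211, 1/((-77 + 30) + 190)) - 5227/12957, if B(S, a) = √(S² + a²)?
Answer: -5227/12957 - 1997281*√910409930/910409930 ≈ -66.598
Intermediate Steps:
-13967/B(-211, 1/((-77 + 30) + 190)) - 5227/12957 = -13967/√((-211)² + (1/((-77 + 30) + 190))²) - 5227/12957 = -13967/√(44521 + (1/(-47 + 190))²) - 5227*1/12957 = -13967/√(44521 + (1/143)²) - 5227/12957 = -13967/√(44521 + 1/20449) - 5227/12957 = -13967*143*√910409930/910409930 - 5227/12957 = -1997281*√910409930/910409930 - 5227/12957 = -5227/12957 - 1997281*√910409930/910409930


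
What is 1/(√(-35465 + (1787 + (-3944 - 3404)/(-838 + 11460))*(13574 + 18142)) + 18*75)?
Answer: -7169850/291024672313 + √1597038783676843/291024672313 ≈ 0.00011268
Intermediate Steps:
1/(√(-35465 + (1787 + (-3944 - 3404)/(-838 + 11460))*(13574 + 18142)) + 18*75) = 1/(√(-35465 + (1787 - 7348/10622)*31716) + 1350) = 1/(√(-35465 + (1787 - 7348*1/10622)*31716) + 1350) = 1/(√(-35465 + (1787 - 3674/5311)*31716) + 1350) = 1/(√(-35465 + (9487083/5311)*31716) + 1350) = 1/(√(-35465 + 300892324428/5311) + 1350) = 1/(√(300703969813/5311) + 1350) = 1/(√1597038783676843/5311 + 1350) = 1/(1350 + √1597038783676843/5311)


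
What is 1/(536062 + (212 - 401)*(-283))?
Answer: 1/589549 ≈ 1.6962e-6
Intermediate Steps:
1/(536062 + (212 - 401)*(-283)) = 1/(536062 - 189*(-283)) = 1/(536062 + 53487) = 1/589549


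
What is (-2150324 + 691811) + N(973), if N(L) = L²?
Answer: -511784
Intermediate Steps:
(-2150324 + 691811) + N(973) = (-2150324 + 691811) + 973² = -1458513 + 946729 = -511784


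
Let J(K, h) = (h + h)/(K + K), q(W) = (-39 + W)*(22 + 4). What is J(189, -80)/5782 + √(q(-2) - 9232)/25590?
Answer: -40/546399 + I*√10298/25590 ≈ -7.3207e-5 + 0.0039656*I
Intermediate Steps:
q(W) = -1014 + 26*W (q(W) = (-39 + W)*26 = -1014 + 26*W)
J(K, h) = h/K (J(K, h) = (2*h)/((2*K)) = (2*h)*(1/(2*K)) = h/K)
J(189, -80)/5782 + √(q(-2) - 9232)/25590 = -80/189/5782 + √((-1014 + 26*(-2)) - 9232)/25590 = -80*1/189*(1/5782) + √((-1014 - 52) - 9232)*(1/25590) = -80/189*1/5782 + √(-1066 - 9232)*(1/25590) = -40/546399 + √(-10298)*(1/25590) = -40/546399 + (I*√10298)*(1/25590) = -40/546399 + I*√10298/25590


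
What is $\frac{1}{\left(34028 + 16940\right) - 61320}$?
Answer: $- \frac{1}{10352} \approx -9.66 \cdot 10^{-5}$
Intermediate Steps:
$\frac{1}{\left(34028 + 16940\right) - 61320} = \frac{1}{50968 - 61320} = \frac{1}{-10352} = - \frac{1}{10352}$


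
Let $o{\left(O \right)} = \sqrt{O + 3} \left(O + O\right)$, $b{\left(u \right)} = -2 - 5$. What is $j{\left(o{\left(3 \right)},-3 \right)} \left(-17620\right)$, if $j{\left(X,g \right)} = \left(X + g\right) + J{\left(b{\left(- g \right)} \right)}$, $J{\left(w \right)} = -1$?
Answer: $70480 - 105720 \sqrt{6} \approx -1.8848 \cdot 10^{5}$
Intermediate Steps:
$b{\left(u \right)} = -7$ ($b{\left(u \right)} = -2 - 5 = -7$)
$o{\left(O \right)} = 2 O \sqrt{3 + O}$ ($o{\left(O \right)} = \sqrt{3 + O} 2 O = 2 O \sqrt{3 + O}$)
$j{\left(X,g \right)} = -1 + X + g$ ($j{\left(X,g \right)} = \left(X + g\right) - 1 = -1 + X + g$)
$j{\left(o{\left(3 \right)},-3 \right)} \left(-17620\right) = \left(-1 + 2 \cdot 3 \sqrt{3 + 3} - 3\right) \left(-17620\right) = \left(-1 + 2 \cdot 3 \sqrt{6} - 3\right) \left(-17620\right) = \left(-1 + 6 \sqrt{6} - 3\right) \left(-17620\right) = \left(-4 + 6 \sqrt{6}\right) \left(-17620\right) = 70480 - 105720 \sqrt{6}$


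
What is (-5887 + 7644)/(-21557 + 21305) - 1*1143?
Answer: -41399/36 ≈ -1150.0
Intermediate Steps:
(-5887 + 7644)/(-21557 + 21305) - 1*1143 = 1757/(-252) - 1143 = 1757*(-1/252) - 1143 = -251/36 - 1143 = -41399/36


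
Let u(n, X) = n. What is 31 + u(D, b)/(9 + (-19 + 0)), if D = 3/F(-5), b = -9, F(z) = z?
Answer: 1553/50 ≈ 31.060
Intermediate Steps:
D = -⅗ (D = 3/(-5) = 3*(-⅕) = -⅗ ≈ -0.60000)
31 + u(D, b)/(9 + (-19 + 0)) = 31 - ⅗/(9 + (-19 + 0)) = 31 - ⅗/(9 - 19) = 31 - ⅗/(-10) = 31 - ⅒*(-⅗) = 31 + 3/50 = 1553/50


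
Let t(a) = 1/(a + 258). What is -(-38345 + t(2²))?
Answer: 10046389/262 ≈ 38345.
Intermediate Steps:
t(a) = 1/(258 + a)
-(-38345 + t(2²)) = -(-38345 + 1/(258 + 2²)) = -(-38345 + 1/(258 + 4)) = -(-38345 + 1/262) = -1*(-10046389/262) = 10046389/262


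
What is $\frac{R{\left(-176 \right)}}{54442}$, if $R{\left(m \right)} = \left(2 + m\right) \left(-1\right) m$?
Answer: $- \frac{15312}{27221} \approx -0.56251$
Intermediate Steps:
$R{\left(m \right)} = m \left(-2 - m\right)$ ($R{\left(m \right)} = \left(-2 - m\right) m = m \left(-2 - m\right)$)
$\frac{R{\left(-176 \right)}}{54442} = \frac{\left(-1\right) \left(-176\right) \left(2 - 176\right)}{54442} = \left(-1\right) \left(-176\right) \left(-174\right) \frac{1}{54442} = \left(-30624\right) \frac{1}{54442} = - \frac{15312}{27221}$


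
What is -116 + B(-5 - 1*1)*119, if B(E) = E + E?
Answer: -1544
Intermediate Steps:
B(E) = 2*E
-116 + B(-5 - 1*1)*119 = -116 + (2*(-5 - 1*1))*119 = -116 + (2*(-5 - 1))*119 = -116 + (2*(-6))*119 = -116 - 12*119 = -116 - 1428 = -1544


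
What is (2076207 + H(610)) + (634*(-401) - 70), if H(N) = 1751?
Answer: 1823654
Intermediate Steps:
(2076207 + H(610)) + (634*(-401) - 70) = (2076207 + 1751) + (634*(-401) - 70) = 2077958 + (-254234 - 70) = 2077958 - 254304 = 1823654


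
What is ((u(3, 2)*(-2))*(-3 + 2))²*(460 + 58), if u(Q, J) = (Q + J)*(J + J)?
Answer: 828800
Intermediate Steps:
u(Q, J) = 2*J*(J + Q) (u(Q, J) = (J + Q)*(2*J) = 2*J*(J + Q))
((u(3, 2)*(-2))*(-3 + 2))²*(460 + 58) = (((2*2*(2 + 3))*(-2))*(-3 + 2))²*(460 + 58) = (((2*2*5)*(-2))*(-1))²*518 = ((20*(-2))*(-1))²*518 = (-40*(-1))²*518 = 40²*518 = 1600*518 = 828800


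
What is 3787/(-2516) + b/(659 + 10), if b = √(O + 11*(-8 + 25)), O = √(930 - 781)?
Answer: -3787/2516 + √(187 + √149)/669 ≈ -1.4841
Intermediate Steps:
O = √149 ≈ 12.207
b = √(187 + √149) (b = √(√149 + 11*(-8 + 25)) = √(√149 + 11*17) = √(√149 + 187) = √(187 + √149) ≈ 14.114)
3787/(-2516) + b/(659 + 10) = 3787/(-2516) + √(187 + √149)/(659 + 10) = 3787*(-1/2516) + √(187 + √149)/669 = -3787/2516 + √(187 + √149)*(1/669) = -3787/2516 + √(187 + √149)/669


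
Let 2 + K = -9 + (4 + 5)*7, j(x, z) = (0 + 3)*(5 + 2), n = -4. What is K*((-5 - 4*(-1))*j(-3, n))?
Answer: -1092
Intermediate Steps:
j(x, z) = 21 (j(x, z) = 3*7 = 21)
K = 52 (K = -2 + (-9 + (4 + 5)*7) = -2 + (-9 + 9*7) = -2 + (-9 + 63) = -2 + 54 = 52)
K*((-5 - 4*(-1))*j(-3, n)) = 52*((-5 - 4*(-1))*21) = 52*((-5 + 4)*21) = 52*(-1*21) = 52*(-21) = -1092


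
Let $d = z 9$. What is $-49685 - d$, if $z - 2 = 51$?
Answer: $-50162$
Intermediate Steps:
$z = 53$ ($z = 2 + 51 = 53$)
$d = 477$ ($d = 53 \cdot 9 = 477$)
$-49685 - d = -49685 - 477 = -50162$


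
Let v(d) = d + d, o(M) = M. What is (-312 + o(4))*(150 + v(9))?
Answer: -51744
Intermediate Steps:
v(d) = 2*d
(-312 + o(4))*(150 + v(9)) = (-312 + 4)*(150 + 2*9) = -308*(150 + 18) = -308*168 = -51744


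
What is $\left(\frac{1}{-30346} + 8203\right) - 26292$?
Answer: $- \frac{548928795}{30346} \approx -18089.0$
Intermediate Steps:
$\left(\frac{1}{-30346} + 8203\right) - 26292 = \left(- \frac{1}{30346} + 8203\right) - 26292 = \frac{248928237}{30346} - 26292 = - \frac{548928795}{30346}$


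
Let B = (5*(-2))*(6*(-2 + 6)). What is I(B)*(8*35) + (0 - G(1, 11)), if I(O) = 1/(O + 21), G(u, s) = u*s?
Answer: -2689/219 ≈ -12.279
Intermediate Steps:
B = -240 (B = -60*4 = -10*24 = -240)
G(u, s) = s*u
I(O) = 1/(21 + O)
I(B)*(8*35) + (0 - G(1, 11)) = (8*35)/(21 - 240) + (0 - 11) = 280/(-219) + (0 - 1*11) = -1/219*280 + (0 - 11) = -280/219 - 11 = -2689/219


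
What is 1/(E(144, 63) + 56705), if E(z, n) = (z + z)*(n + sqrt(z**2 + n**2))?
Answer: 74849/3553241281 - 2592*sqrt(305)/3553241281 ≈ 8.3253e-6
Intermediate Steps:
E(z, n) = 2*z*(n + sqrt(n**2 + z**2)) (E(z, n) = (2*z)*(n + sqrt(n**2 + z**2)) = 2*z*(n + sqrt(n**2 + z**2)))
1/(E(144, 63) + 56705) = 1/(2*144*(63 + sqrt(63**2 + 144**2)) + 56705) = 1/(2*144*(63 + sqrt(3969 + 20736)) + 56705) = 1/(2*144*(63 + sqrt(24705)) + 56705) = 1/(2*144*(63 + 9*sqrt(305)) + 56705) = 1/((18144 + 2592*sqrt(305)) + 56705) = 1/(74849 + 2592*sqrt(305))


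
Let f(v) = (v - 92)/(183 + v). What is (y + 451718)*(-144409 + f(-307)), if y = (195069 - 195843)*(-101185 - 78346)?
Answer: -624074147408426/31 ≈ -2.0131e+13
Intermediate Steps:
f(v) = (-92 + v)/(183 + v)
y = 138956994 (y = -774*(-179531) = 138956994)
(y + 451718)*(-144409 + f(-307)) = (138956994 + 451718)*(-144409 + (-92 - 307)/(183 - 307)) = 139408712*(-144409 - 399/(-124)) = 139408712*(-144409 - 1/124*(-399)) = 139408712*(-144409 + 399/124) = 139408712*(-17906317/124) = -624074147408426/31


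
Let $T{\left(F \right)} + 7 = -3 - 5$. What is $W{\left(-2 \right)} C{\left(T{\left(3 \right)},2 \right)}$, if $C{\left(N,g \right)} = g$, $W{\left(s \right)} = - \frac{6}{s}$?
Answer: $6$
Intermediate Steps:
$T{\left(F \right)} = -15$ ($T{\left(F \right)} = -7 - 8 = -15$)
$W{\left(-2 \right)} C{\left(T{\left(3 \right)},2 \right)} = - \frac{6}{-2} \cdot 2 = \left(-6\right) \left(- \frac{1}{2}\right) 2 = 3 \cdot 2 = 6$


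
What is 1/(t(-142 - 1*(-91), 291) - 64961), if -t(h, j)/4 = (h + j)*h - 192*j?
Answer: 1/207487 ≈ 4.8196e-6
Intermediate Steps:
t(h, j) = 768*j - 4*h*(h + j) (t(h, j) = -4*((h + j)*h - 192*j) = -4*(h*(h + j) - 192*j) = -4*(-192*j + h*(h + j)) = 768*j - 4*h*(h + j))
1/(t(-142 - 1*(-91), 291) - 64961) = 1/((-4*(-142 - 1*(-91))² + 768*291 - 4*(-142 - 1*(-91))*291) - 64961) = 1/((-4*(-142 + 91)² + 223488 - 4*(-142 + 91)*291) - 64961) = 1/((-4*(-51)² + 223488 - 4*(-51)*291) - 64961) = 1/((-4*2601 + 223488 + 59364) - 64961) = 1/((-10404 + 223488 + 59364) - 64961) = 1/(272448 - 64961) = 1/207487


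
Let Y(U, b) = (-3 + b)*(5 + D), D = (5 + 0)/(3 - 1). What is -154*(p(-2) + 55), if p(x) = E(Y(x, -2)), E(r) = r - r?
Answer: -8470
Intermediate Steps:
D = 5/2 ≈ 2.5000
Y(U, b) = -45/2 + 15*b/2 (Y(U, b) = (-3 + b)*(5 + 5/2) = (-3 + b)*(15/2) = -45/2 + 15*b/2)
E(r) = 0
p(x) = 0
-154*(p(-2) + 55) = -154*(0 + 55) = -154*55 = -8470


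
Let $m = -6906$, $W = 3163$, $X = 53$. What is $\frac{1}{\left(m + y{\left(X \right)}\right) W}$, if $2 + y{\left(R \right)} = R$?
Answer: $- \frac{1}{21682365} \approx -4.612 \cdot 10^{-8}$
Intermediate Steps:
$y{\left(R \right)} = -2 + R$
$\frac{1}{\left(m + y{\left(X \right)}\right) W} = \frac{1}{\left(-6906 + \left(-2 + 53\right)\right) 3163} = \frac{1}{-6906 + 51} \cdot \frac{1}{3163} = \frac{1}{-6855} \cdot \frac{1}{3163} = \left(- \frac{1}{6855}\right) \frac{1}{3163} = - \frac{1}{21682365}$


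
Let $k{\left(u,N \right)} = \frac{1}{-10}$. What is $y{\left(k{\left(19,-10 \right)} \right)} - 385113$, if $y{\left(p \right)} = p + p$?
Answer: $- \frac{1925566}{5} \approx -3.8511 \cdot 10^{5}$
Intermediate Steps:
$k{\left(u,N \right)} = - \frac{1}{10}$
$y{\left(p \right)} = 2 p$
$y{\left(k{\left(19,-10 \right)} \right)} - 385113 = 2 \left(- \frac{1}{10}\right) - 385113 = - \frac{1}{5} - 385113 = - \frac{1925566}{5}$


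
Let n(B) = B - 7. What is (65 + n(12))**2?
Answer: 4900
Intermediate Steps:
n(B) = -7 + B
(65 + n(12))**2 = (65 + (-7 + 12))**2 = (65 + 5)**2 = 70**2 = 4900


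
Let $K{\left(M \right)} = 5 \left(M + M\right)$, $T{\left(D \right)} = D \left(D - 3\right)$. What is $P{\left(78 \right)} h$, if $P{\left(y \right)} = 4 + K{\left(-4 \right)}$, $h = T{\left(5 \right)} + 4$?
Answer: $-504$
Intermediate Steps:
$T{\left(D \right)} = D \left(-3 + D\right)$
$K{\left(M \right)} = 10 M$ ($K{\left(M \right)} = 5 \cdot 2 M = 10 M$)
$h = 14$ ($h = 5 \left(-3 + 5\right) + 4 = 5 \cdot 2 + 4 = 10 + 4 = 14$)
$P{\left(y \right)} = -36$ ($P{\left(y \right)} = 4 + 10 \left(-4\right) = 4 - 40 = -36$)
$P{\left(78 \right)} h = \left(-36\right) 14 = -504$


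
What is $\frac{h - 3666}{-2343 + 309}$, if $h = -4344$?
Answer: $\frac{445}{113} \approx 3.9381$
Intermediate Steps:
$\frac{h - 3666}{-2343 + 309} = \frac{-4344 - 3666}{-2343 + 309} = - \frac{8010}{-2034} = \left(-8010\right) \left(- \frac{1}{2034}\right) = \frac{445}{113}$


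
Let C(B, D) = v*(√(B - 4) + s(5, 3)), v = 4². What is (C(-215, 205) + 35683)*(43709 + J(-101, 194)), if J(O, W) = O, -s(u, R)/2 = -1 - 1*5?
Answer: 1564437000 + 697728*I*√219 ≈ 1.5644e+9 + 1.0325e+7*I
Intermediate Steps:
s(u, R) = 12 (s(u, R) = -2*(-1 - 1*5) = -2*(-1 - 5) = -2*(-6) = 12)
v = 16
C(B, D) = 192 + 16*√(-4 + B) (C(B, D) = 16*(√(B - 4) + 12) = 16*(√(-4 + B) + 12) = 16*(12 + √(-4 + B)) = 192 + 16*√(-4 + B))
(C(-215, 205) + 35683)*(43709 + J(-101, 194)) = ((192 + 16*√(-4 - 215)) + 35683)*(43709 - 101) = ((192 + 16*√(-219)) + 35683)*43608 = ((192 + 16*(I*√219)) + 35683)*43608 = ((192 + 16*I*√219) + 35683)*43608 = (35875 + 16*I*√219)*43608 = 1564437000 + 697728*I*√219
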